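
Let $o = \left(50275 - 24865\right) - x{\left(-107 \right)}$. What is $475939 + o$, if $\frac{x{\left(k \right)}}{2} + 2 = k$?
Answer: $501567$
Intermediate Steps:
$x{\left(k \right)} = -4 + 2 k$
$o = 25628$ ($o = \left(50275 - 24865\right) - \left(-4 + 2 \left(-107\right)\right) = 25410 - \left(-4 - 214\right) = 25410 - -218 = 25410 + 218 = 25628$)
$475939 + o = 475939 + 25628 = 501567$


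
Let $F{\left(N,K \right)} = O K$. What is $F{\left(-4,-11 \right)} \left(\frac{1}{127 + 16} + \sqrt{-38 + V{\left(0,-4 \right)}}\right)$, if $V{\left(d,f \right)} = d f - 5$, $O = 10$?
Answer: $- \frac{10}{13} - 110 i \sqrt{43} \approx -0.76923 - 721.32 i$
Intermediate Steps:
$V{\left(d,f \right)} = -5 + d f$
$F{\left(N,K \right)} = 10 K$
$F{\left(-4,-11 \right)} \left(\frac{1}{127 + 16} + \sqrt{-38 + V{\left(0,-4 \right)}}\right) = 10 \left(-11\right) \left(\frac{1}{127 + 16} + \sqrt{-38 + \left(-5 + 0 \left(-4\right)\right)}\right) = - 110 \left(\frac{1}{143} + \sqrt{-38 + \left(-5 + 0\right)}\right) = - 110 \left(\frac{1}{143} + \sqrt{-38 - 5}\right) = - 110 \left(\frac{1}{143} + \sqrt{-43}\right) = - 110 \left(\frac{1}{143} + i \sqrt{43}\right) = - \frac{10}{13} - 110 i \sqrt{43}$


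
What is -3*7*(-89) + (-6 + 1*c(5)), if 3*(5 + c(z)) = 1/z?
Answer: 27871/15 ≈ 1858.1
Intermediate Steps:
c(z) = -5 + 1/(3*z)
-3*7*(-89) + (-6 + 1*c(5)) = -3*7*(-89) + (-6 + 1*(-5 + (⅓)/5)) = -21*(-89) + (-6 + 1*(-5 + (⅓)*(⅕))) = 1869 + (-6 + 1*(-5 + 1/15)) = 1869 + (-6 + 1*(-74/15)) = 1869 + (-6 - 74/15) = 1869 - 164/15 = 27871/15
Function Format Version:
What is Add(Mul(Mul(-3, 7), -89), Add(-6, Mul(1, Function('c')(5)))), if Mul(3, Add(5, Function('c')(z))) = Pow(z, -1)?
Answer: Rational(27871, 15) ≈ 1858.1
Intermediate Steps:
Function('c')(z) = Add(-5, Mul(Rational(1, 3), Pow(z, -1)))
Add(Mul(Mul(-3, 7), -89), Add(-6, Mul(1, Function('c')(5)))) = Add(Mul(Mul(-3, 7), -89), Add(-6, Mul(1, Add(-5, Mul(Rational(1, 3), Pow(5, -1)))))) = Add(Mul(-21, -89), Add(-6, Mul(1, Add(-5, Mul(Rational(1, 3), Rational(1, 5)))))) = Add(1869, Add(-6, Mul(1, Add(-5, Rational(1, 15))))) = Add(1869, Add(-6, Mul(1, Rational(-74, 15)))) = Add(1869, Add(-6, Rational(-74, 15))) = Add(1869, Rational(-164, 15)) = Rational(27871, 15)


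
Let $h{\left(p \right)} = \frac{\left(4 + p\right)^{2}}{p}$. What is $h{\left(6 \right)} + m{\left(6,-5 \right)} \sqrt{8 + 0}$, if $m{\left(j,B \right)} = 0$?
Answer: $\frac{50}{3} \approx 16.667$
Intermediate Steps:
$h{\left(p \right)} = \frac{\left(4 + p\right)^{2}}{p}$
$h{\left(6 \right)} + m{\left(6,-5 \right)} \sqrt{8 + 0} = \frac{\left(4 + 6\right)^{2}}{6} + 0 \sqrt{8 + 0} = \frac{10^{2}}{6} + 0 \sqrt{8} = \frac{1}{6} \cdot 100 + 0 \cdot 2 \sqrt{2} = \frac{50}{3} + 0 = \frac{50}{3}$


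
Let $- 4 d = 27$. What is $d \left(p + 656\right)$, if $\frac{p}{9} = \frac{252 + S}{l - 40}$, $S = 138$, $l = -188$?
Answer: $- \frac{657261}{152} \approx -4324.1$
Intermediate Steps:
$d = - \frac{27}{4}$ ($d = \left(- \frac{1}{4}\right) 27 = - \frac{27}{4} \approx -6.75$)
$p = - \frac{585}{38}$ ($p = 9 \frac{252 + 138}{-188 - 40} = 9 \frac{390}{-228} = 9 \cdot 390 \left(- \frac{1}{228}\right) = 9 \left(- \frac{65}{38}\right) = - \frac{585}{38} \approx -15.395$)
$d \left(p + 656\right) = - \frac{27 \left(- \frac{585}{38} + 656\right)}{4} = \left(- \frac{27}{4}\right) \frac{24343}{38} = - \frac{657261}{152}$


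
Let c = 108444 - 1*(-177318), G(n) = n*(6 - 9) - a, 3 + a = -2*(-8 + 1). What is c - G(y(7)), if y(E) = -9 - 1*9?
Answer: 285719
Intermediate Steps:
a = 11 (a = -3 - 2*(-8 + 1) = -3 - 2*(-7) = -3 + 14 = 11)
y(E) = -18 (y(E) = -9 - 9 = -18)
G(n) = -11 - 3*n (G(n) = n*(6 - 9) - 1*11 = n*(-3) - 11 = -3*n - 11 = -11 - 3*n)
c = 285762 (c = 108444 + 177318 = 285762)
c - G(y(7)) = 285762 - (-11 - 3*(-18)) = 285762 - (-11 + 54) = 285762 - 1*43 = 285762 - 43 = 285719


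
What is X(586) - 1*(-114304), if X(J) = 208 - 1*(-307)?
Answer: 114819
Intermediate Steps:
X(J) = 515 (X(J) = 208 + 307 = 515)
X(586) - 1*(-114304) = 515 - 1*(-114304) = 515 + 114304 = 114819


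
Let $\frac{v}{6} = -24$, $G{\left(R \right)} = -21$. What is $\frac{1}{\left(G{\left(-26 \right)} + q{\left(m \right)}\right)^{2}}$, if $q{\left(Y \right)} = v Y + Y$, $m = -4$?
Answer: $\frac{1}{303601} \approx 3.2938 \cdot 10^{-6}$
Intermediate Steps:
$v = -144$ ($v = 6 \left(-24\right) = -144$)
$q{\left(Y \right)} = - 143 Y$ ($q{\left(Y \right)} = - 144 Y + Y = - 143 Y$)
$\frac{1}{\left(G{\left(-26 \right)} + q{\left(m \right)}\right)^{2}} = \frac{1}{\left(-21 - -572\right)^{2}} = \frac{1}{\left(-21 + 572\right)^{2}} = \frac{1}{551^{2}} = \frac{1}{303601}$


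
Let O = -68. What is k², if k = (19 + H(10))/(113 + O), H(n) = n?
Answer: 841/2025 ≈ 0.41531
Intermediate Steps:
k = 29/45 (k = (19 + 10)/(113 - 68) = 29/45 ≈ 0.64444)
k² = (29/45)² = 841/2025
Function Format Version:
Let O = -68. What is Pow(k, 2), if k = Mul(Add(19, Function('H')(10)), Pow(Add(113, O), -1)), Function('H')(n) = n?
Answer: Rational(841, 2025) ≈ 0.41531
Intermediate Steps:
k = Rational(29, 45) (k = Mul(Add(19, 10), Pow(Add(113, -68), -1)) = Mul(29, Pow(45, -1)) = Mul(29, Rational(1, 45)) = Rational(29, 45) ≈ 0.64444)
Pow(k, 2) = Pow(Rational(29, 45), 2) = Rational(841, 2025)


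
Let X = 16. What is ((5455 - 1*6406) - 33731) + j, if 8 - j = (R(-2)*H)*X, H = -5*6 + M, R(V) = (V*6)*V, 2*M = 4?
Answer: -23922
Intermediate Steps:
M = 2 (M = (1/2)*4 = 2)
R(V) = 6*V**2 (R(V) = (6*V)*V = 6*V**2)
H = -28 (H = -5*6 + 2 = -30 + 2 = -28)
j = 10760 (j = 8 - (6*(-2)**2)*(-28)*16 = 8 - (6*4)*(-28)*16 = 8 - 24*(-28)*16 = 8 - (-672)*16 = 8 - 1*(-10752) = 8 + 10752 = 10760)
((5455 - 1*6406) - 33731) + j = ((5455 - 1*6406) - 33731) + 10760 = ((5455 - 6406) - 33731) + 10760 = (-951 - 33731) + 10760 = -34682 + 10760 = -23922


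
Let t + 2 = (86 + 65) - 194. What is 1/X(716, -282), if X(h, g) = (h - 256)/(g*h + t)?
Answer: -201957/460 ≈ -439.04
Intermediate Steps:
t = -45 (t = -2 + ((86 + 65) - 194) = -2 + (151 - 194) = -2 - 43 = -45)
X(h, g) = (-256 + h)/(-45 + g*h) (X(h, g) = (h - 256)/(g*h - 45) = (-256 + h)/(-45 + g*h))
1/X(716, -282) = 1/((-256 + 716)/(-45 - 282*716)) = 1/(460/(-45 - 201912)) = 1/(460/(-201957)) = 1/(-1/201957*460) = 1/(-460/201957) = -201957/460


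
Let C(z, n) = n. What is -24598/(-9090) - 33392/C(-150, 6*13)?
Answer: -25134553/59085 ≈ -425.40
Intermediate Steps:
-24598/(-9090) - 33392/C(-150, 6*13) = -24598/(-9090) - 33392/(6*13) = -24598*(-1/9090) - 33392/78 = 12299/4545 - 33392*1/78 = 12299/4545 - 16696/39 = -25134553/59085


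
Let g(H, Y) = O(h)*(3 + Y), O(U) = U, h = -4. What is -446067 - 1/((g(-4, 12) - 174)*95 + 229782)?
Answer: -92582097985/207552 ≈ -4.4607e+5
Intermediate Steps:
g(H, Y) = -12 - 4*Y (g(H, Y) = -4*(3 + Y) = -12 - 4*Y)
-446067 - 1/((g(-4, 12) - 174)*95 + 229782) = -446067 - 1/(((-12 - 4*12) - 174)*95 + 229782) = -446067 - 1/(((-12 - 48) - 174)*95 + 229782) = -446067 - 1/((-60 - 174)*95 + 229782) = -446067 - 1/(-234*95 + 229782) = -446067 - 1/(-22230 + 229782) = -446067 - 1/207552 = -92582097985/207552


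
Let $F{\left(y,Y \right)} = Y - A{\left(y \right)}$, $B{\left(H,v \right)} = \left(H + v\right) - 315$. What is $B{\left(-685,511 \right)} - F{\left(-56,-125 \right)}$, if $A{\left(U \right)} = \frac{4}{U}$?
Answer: $- \frac{5097}{14} \approx -364.07$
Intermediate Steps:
$B{\left(H,v \right)} = -315 + H + v$
$F{\left(y,Y \right)} = Y - \frac{4}{y}$
$B{\left(-685,511 \right)} - F{\left(-56,-125 \right)} = \left(-315 - 685 + 511\right) - \left(-125 - \frac{4}{-56}\right) = -489 - \left(-125 - - \frac{1}{14}\right) = -489 - \left(-125 + \frac{1}{14}\right) = -489 - - \frac{1749}{14} = -489 + \frac{1749}{14} = - \frac{5097}{14}$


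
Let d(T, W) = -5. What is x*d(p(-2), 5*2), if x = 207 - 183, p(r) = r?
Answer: -120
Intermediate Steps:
x = 24
x*d(p(-2), 5*2) = 24*(-5) = -120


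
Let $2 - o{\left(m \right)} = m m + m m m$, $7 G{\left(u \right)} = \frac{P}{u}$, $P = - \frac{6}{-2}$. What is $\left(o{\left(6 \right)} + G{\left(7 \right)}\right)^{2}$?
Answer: $\frac{149989009}{2401} \approx 62469.0$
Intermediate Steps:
$P = 3$ ($P = \left(-6\right) \left(- \frac{1}{2}\right) = 3$)
$G{\left(u \right)} = \frac{3}{7 u}$ ($G{\left(u \right)} = \frac{3 \frac{1}{u}}{7} = \frac{3}{7 u}$)
$o{\left(m \right)} = 2 - m^{2} - m^{3}$ ($o{\left(m \right)} = 2 - \left(m m + m m m\right) = 2 - \left(m^{2} + m^{2} m\right) = 2 - \left(m^{2} + m^{3}\right) = 2 - m^{2} - m^{3}$)
$\left(o{\left(6 \right)} + G{\left(7 \right)}\right)^{2} = \left(\left(2 - 6^{2} - 6^{3}\right) + \frac{3}{7 \cdot 7}\right)^{2} = \left(\left(2 - 36 - 216\right) + \frac{3}{7} \cdot \frac{1}{7}\right)^{2} = \left(\left(2 - 36 - 216\right) + \frac{3}{49}\right)^{2} = \left(-250 + \frac{3}{49}\right)^{2} = \left(- \frac{12247}{49}\right)^{2} = \frac{149989009}{2401}$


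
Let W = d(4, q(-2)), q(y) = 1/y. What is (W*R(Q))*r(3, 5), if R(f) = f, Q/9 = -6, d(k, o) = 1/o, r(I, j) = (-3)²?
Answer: 972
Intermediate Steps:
r(I, j) = 9
W = -2 (W = 1/(1/(-2)) = 1/(-½) = -2)
Q = -54 (Q = 9*(-6) = -54)
(W*R(Q))*r(3, 5) = -2*(-54)*9 = 108*9 = 972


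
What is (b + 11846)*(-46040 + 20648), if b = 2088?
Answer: -353812128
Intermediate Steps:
(b + 11846)*(-46040 + 20648) = (2088 + 11846)*(-46040 + 20648) = 13934*(-25392) = -353812128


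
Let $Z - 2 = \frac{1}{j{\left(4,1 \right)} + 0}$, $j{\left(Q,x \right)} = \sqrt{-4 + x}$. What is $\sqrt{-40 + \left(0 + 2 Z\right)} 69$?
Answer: $23 \sqrt{-324 - 6 i \sqrt{3}} \approx 6.6387 - 414.05 i$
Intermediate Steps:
$Z = 2 - \frac{i \sqrt{3}}{3}$ ($Z = 2 + \frac{1}{\sqrt{-4 + 1} + 0} = 2 + \frac{1}{\sqrt{-3} + 0} = 2 + \frac{1}{i \sqrt{3} + 0} = 2 + \frac{1}{i \sqrt{3}} = 2 - \frac{i \sqrt{3}}{3} \approx 2.0 - 0.57735 i$)
$\sqrt{-40 + \left(0 + 2 Z\right)} 69 = \sqrt{-40 + \left(0 + 2 \left(2 - \frac{i \sqrt{3}}{3}\right)\right)} 69 = \sqrt{-40 + \left(0 + \left(4 - \frac{2 i \sqrt{3}}{3}\right)\right)} 69 = \sqrt{-40 + \left(4 - \frac{2 i \sqrt{3}}{3}\right)} 69 = \sqrt{-36 - \frac{2 i \sqrt{3}}{3}} \cdot 69 = 69 \sqrt{-36 - \frac{2 i \sqrt{3}}{3}}$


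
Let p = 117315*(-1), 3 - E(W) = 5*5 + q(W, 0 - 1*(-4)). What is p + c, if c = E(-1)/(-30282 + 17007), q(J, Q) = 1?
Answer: -1557356602/13275 ≈ -1.1732e+5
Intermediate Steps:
E(W) = -23 (E(W) = 3 - (5*5 + 1) = 3 - (25 + 1) = 3 - 1*26 = 3 - 26 = -23)
c = 23/13275 (c = -23/(-30282 + 17007) = -23/(-13275) = -1/13275*(-23) = 23/13275 ≈ 0.0017326)
p = -117315
p + c = -117315 + 23/13275 = -1557356602/13275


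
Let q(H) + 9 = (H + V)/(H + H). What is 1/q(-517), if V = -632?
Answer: -1034/8157 ≈ -0.12676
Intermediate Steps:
q(H) = -9 + (-632 + H)/(2*H) (q(H) = -9 + (H - 632)/(H + H) = -9 + (-632 + H)/((2*H)) = -9 + (-632 + H)*(1/(2*H)) = -9 + (-632 + H)/(2*H))
1/q(-517) = 1/(-17/2 - 316/(-517)) = 1/(-17/2 - 316*(-1/517)) = 1/(-17/2 + 316/517) = 1/(-8157/1034) = -1034/8157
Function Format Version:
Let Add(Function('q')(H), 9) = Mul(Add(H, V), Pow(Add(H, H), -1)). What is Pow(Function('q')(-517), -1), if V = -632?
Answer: Rational(-1034, 8157) ≈ -0.12676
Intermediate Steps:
Function('q')(H) = Add(-9, Mul(Rational(1, 2), Pow(H, -1), Add(-632, H))) (Function('q')(H) = Add(-9, Mul(Add(H, -632), Pow(Add(H, H), -1))) = Add(-9, Mul(Add(-632, H), Pow(Mul(2, H), -1))) = Add(-9, Mul(Add(-632, H), Mul(Rational(1, 2), Pow(H, -1)))) = Add(-9, Mul(Rational(1, 2), Pow(H, -1), Add(-632, H))))
Pow(Function('q')(-517), -1) = Pow(Add(Rational(-17, 2), Mul(-316, Pow(-517, -1))), -1) = Pow(Add(Rational(-17, 2), Mul(-316, Rational(-1, 517))), -1) = Pow(Add(Rational(-17, 2), Rational(316, 517)), -1) = Pow(Rational(-8157, 1034), -1) = Rational(-1034, 8157)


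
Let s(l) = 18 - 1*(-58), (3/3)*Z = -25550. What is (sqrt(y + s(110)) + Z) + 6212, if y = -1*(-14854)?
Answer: -19338 + sqrt(14930) ≈ -19216.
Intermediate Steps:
Z = -25550
s(l) = 76 (s(l) = 18 + 58 = 76)
y = 14854
(sqrt(y + s(110)) + Z) + 6212 = (sqrt(14854 + 76) - 25550) + 6212 = (sqrt(14930) - 25550) + 6212 = (-25550 + sqrt(14930)) + 6212 = -19338 + sqrt(14930)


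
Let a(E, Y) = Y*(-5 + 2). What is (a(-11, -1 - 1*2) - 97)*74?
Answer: -6512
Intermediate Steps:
a(E, Y) = -3*Y (a(E, Y) = Y*(-3) = -3*Y)
(a(-11, -1 - 1*2) - 97)*74 = (-3*(-1 - 1*2) - 97)*74 = (-3*(-1 - 2) - 97)*74 = (-3*(-3) - 97)*74 = (9 - 97)*74 = -88*74 = -6512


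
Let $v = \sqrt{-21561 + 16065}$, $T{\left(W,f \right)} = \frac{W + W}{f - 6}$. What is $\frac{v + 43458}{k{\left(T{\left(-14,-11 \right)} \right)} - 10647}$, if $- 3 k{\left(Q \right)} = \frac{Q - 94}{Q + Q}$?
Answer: $- \frac{3650472}{893563} - \frac{168 i \sqrt{1374}}{893563} \approx -4.0853 - 0.0069691 i$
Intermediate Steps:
$T{\left(W,f \right)} = \frac{2 W}{-6 + f}$
$v = 2 i \sqrt{1374}$ ($v = \sqrt{-5496} = 2 i \sqrt{1374} \approx 74.135 i$)
$k{\left(Q \right)} = - \frac{-94 + Q}{6 Q}$ ($k{\left(Q \right)} = - \frac{\left(Q - 94\right) \frac{1}{Q + Q}}{3} = - \frac{\left(-94 + Q\right) \frac{1}{2 Q}}{3} = - \frac{\frac{1}{2} \frac{1}{Q} \left(-94 + Q\right)}{3} = - \frac{-94 + Q}{6 Q}$)
$\frac{v + 43458}{k{\left(T{\left(-14,-11 \right)} \right)} - 10647} = \frac{2 i \sqrt{1374} + 43458}{\frac{94 - 2 \left(-14\right) \frac{1}{-6 - 11}}{6 \cdot 2 \left(-14\right) \frac{1}{-6 - 11}} - 10647} = \frac{43458 + 2 i \sqrt{1374}}{\frac{94 - 2 \left(-14\right) \frac{1}{-17}}{6 \cdot 2 \left(-14\right) \frac{1}{-17}} - 10647} = \frac{43458 + 2 i \sqrt{1374}}{\frac{94 - 2 \left(-14\right) \left(- \frac{1}{17}\right)}{6 \cdot 2 \left(-14\right) \left(- \frac{1}{17}\right)} - 10647} = \frac{43458 + 2 i \sqrt{1374}}{\frac{94 - \frac{28}{17}}{6 \cdot \frac{28}{17}} - 10647} = \frac{43458 + 2 i \sqrt{1374}}{\frac{1}{6} \cdot \frac{17}{28} \left(94 - \frac{28}{17}\right) - 10647} = \frac{43458 + 2 i \sqrt{1374}}{\frac{1}{6} \cdot \frac{17}{28} \cdot \frac{1570}{17} - 10647} = \frac{43458 + 2 i \sqrt{1374}}{\frac{785}{84} - 10647} = \frac{43458 + 2 i \sqrt{1374}}{- \frac{893563}{84}} = \left(43458 + 2 i \sqrt{1374}\right) \left(- \frac{84}{893563}\right) = - \frac{3650472}{893563} - \frac{168 i \sqrt{1374}}{893563}$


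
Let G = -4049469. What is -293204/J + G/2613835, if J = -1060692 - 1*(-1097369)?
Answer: -914909251853/95867626295 ≈ -9.5435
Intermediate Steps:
J = 36677 (J = -1060692 + 1097369 = 36677)
-293204/J + G/2613835 = -293204/36677 - 4049469/2613835 = -914909251853/95867626295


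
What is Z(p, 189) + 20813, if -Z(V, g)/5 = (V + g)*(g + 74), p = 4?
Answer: -232982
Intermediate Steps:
Z(V, g) = -5*(74 + g)*(V + g) (Z(V, g) = -5*(V + g)*(g + 74) = -5*(V + g)*(74 + g) = -5*(74 + g)*(V + g))
Z(p, 189) + 20813 = (-370*4 - 370*189 - 5*189² - 5*4*189) + 20813 = (-1480 - 69930 - 5*35721 - 3780) + 20813 = (-1480 - 69930 - 178605 - 3780) + 20813 = -253795 + 20813 = -232982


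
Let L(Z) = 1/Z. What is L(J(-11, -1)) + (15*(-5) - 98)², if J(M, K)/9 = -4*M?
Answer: 11851885/396 ≈ 29929.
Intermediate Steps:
J(M, K) = -36*M (J(M, K) = 9*(-4*M) = -36*M)
L(J(-11, -1)) + (15*(-5) - 98)² = 1/(-36*(-11)) + (15*(-5) - 98)² = 1/396 + (-75 - 98)² = 1/396 + (-173)² = 1/396 + 29929 = 11851885/396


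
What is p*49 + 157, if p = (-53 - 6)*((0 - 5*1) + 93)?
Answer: -254251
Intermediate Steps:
p = -5192 (p = -59*((0 - 5) + 93) = -59*(-5 + 93) = -59*88 = -5192)
p*49 + 157 = -5192*49 + 157 = -254408 + 157 = -254251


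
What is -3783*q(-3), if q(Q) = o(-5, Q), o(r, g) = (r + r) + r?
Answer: 56745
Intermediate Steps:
o(r, g) = 3*r (o(r, g) = 2*r + r = 3*r)
q(Q) = -15 (q(Q) = 3*(-5) = -15)
-3783*q(-3) = -3783*(-15) = 56745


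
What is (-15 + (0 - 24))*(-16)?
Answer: 624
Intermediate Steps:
(-15 + (0 - 24))*(-16) = (-15 - 24)*(-16) = -39*(-16) = 624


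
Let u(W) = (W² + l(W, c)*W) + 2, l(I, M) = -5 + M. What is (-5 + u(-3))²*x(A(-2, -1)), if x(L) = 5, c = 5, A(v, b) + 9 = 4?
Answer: 180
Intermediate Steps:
A(v, b) = -5 (A(v, b) = -9 + 4 = -5)
u(W) = 2 + W² (u(W) = (W² + (-5 + 5)*W) + 2 = (W² + 0*W) + 2 = (W² + 0) + 2 = W² + 2 = 2 + W²)
(-5 + u(-3))²*x(A(-2, -1)) = (-5 + (2 + (-3)²))²*5 = (-5 + (2 + 9))²*5 = (-5 + 11)²*5 = 6²*5 = 36*5 = 180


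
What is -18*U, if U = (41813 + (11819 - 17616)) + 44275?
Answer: -1445238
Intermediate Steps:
U = 80291 (U = (41813 - 5797) + 44275 = 36016 + 44275 = 80291)
-18*U = -18*80291 = -1445238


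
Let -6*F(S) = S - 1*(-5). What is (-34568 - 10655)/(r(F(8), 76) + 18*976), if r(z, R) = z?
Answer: -271338/105395 ≈ -2.5745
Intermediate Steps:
F(S) = -5/6 - S/6 (F(S) = -(S - 1*(-5))/6 = -(S + 5)/6 = -(5 + S)/6 = -5/6 - S/6)
(-34568 - 10655)/(r(F(8), 76) + 18*976) = (-34568 - 10655)/((-5/6 - 1/6*8) + 18*976) = -45223/((-5/6 - 4/3) + 17568) = -45223/(-13/6 + 17568) = -45223/105395/6 = -45223*6/105395 = -271338/105395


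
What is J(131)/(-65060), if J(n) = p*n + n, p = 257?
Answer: -16899/32530 ≈ -0.51949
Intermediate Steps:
J(n) = 258*n (J(n) = 257*n + n = 258*n)
J(131)/(-65060) = (258*131)/(-65060) = 33798*(-1/65060) = -16899/32530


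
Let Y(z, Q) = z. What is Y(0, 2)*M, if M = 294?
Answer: 0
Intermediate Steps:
Y(0, 2)*M = 0*294 = 0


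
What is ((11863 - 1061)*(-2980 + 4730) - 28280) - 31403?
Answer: 18843817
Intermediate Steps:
((11863 - 1061)*(-2980 + 4730) - 28280) - 31403 = (10802*1750 - 28280) - 31403 = (18903500 - 28280) - 31403 = 18875220 - 31403 = 18843817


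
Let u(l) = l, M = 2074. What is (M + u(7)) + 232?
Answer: 2313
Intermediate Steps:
(M + u(7)) + 232 = (2074 + 7) + 232 = 2081 + 232 = 2313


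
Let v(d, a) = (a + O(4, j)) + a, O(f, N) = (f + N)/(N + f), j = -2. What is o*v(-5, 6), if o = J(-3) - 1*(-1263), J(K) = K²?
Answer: 16536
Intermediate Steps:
O(f, N) = 1 (O(f, N) = (N + f)/(N + f) = 1)
v(d, a) = 1 + 2*a (v(d, a) = (a + 1) + a = (1 + a) + a = 1 + 2*a)
o = 1272 (o = (-3)² - 1*(-1263) = 9 + 1263 = 1272)
o*v(-5, 6) = 1272*(1 + 2*6) = 1272*(1 + 12) = 1272*13 = 16536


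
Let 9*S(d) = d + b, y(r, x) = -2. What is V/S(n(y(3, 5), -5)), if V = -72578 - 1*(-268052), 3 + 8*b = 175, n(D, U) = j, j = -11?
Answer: 1172844/7 ≈ 1.6755e+5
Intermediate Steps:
n(D, U) = -11
b = 43/2 (b = -3/8 + (1/8)*175 = -3/8 + 175/8 = 43/2 ≈ 21.500)
V = 195474 (V = -72578 + 268052 = 195474)
S(d) = 43/18 + d/9 (S(d) = (d + 43/2)/9 = (43/2 + d)/9 = 43/18 + d/9)
V/S(n(y(3, 5), -5)) = 195474/(43/18 + (1/9)*(-11)) = 195474/(43/18 - 11/9) = 195474/(7/6) = 195474*(6/7) = 1172844/7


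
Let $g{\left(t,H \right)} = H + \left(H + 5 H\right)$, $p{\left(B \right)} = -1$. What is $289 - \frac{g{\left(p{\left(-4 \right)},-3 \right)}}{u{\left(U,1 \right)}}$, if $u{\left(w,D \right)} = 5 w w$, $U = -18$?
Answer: $\frac{156067}{540} \approx 289.01$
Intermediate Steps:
$g{\left(t,H \right)} = 7 H$ ($g{\left(t,H \right)} = H + 6 H = 7 H$)
$u{\left(w,D \right)} = 5 w^{2}$
$289 - \frac{g{\left(p{\left(-4 \right)},-3 \right)}}{u{\left(U,1 \right)}} = 289 - \frac{7 \left(-3\right)}{5 \left(-18\right)^{2}} = 289 - - \frac{21}{5 \cdot 324} = 289 - - \frac{21}{1620} = 289 - \left(-21\right) \frac{1}{1620} = 289 - - \frac{7}{540} = 289 + \frac{7}{540} = \frac{156067}{540}$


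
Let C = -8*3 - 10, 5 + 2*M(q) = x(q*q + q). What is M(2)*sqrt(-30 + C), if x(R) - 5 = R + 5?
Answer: 44*I ≈ 44.0*I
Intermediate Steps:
x(R) = 10 + R (x(R) = 5 + (R + 5) = 5 + (5 + R) = 10 + R)
M(q) = 5/2 + q/2 + q**2/2 (M(q) = -5/2 + (10 + (q*q + q))/2 = -5/2 + (10 + (q**2 + q))/2 = -5/2 + (10 + (q + q**2))/2 = -5/2 + (10 + q + q**2)/2 = -5/2 + (5 + q/2 + q**2/2) = 5/2 + q/2 + q**2/2)
C = -34 (C = -24 - 10 = -34)
M(2)*sqrt(-30 + C) = (5/2 + (1/2)*2*(1 + 2))*sqrt(-30 - 34) = (5/2 + (1/2)*2*3)*sqrt(-64) = (5/2 + 3)*(8*I) = 11*(8*I)/2 = 44*I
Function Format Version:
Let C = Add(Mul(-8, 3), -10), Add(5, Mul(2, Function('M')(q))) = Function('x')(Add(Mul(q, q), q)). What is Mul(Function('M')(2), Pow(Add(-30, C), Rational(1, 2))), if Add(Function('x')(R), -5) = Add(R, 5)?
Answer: Mul(44, I) ≈ Mul(44.000, I)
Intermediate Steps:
Function('x')(R) = Add(10, R) (Function('x')(R) = Add(5, Add(R, 5)) = Add(5, Add(5, R)) = Add(10, R))
Function('M')(q) = Add(Rational(5, 2), Mul(Rational(1, 2), q), Mul(Rational(1, 2), Pow(q, 2))) (Function('M')(q) = Add(Rational(-5, 2), Mul(Rational(1, 2), Add(10, Add(Mul(q, q), q)))) = Add(Rational(-5, 2), Mul(Rational(1, 2), Add(10, Add(Pow(q, 2), q)))) = Add(Rational(-5, 2), Mul(Rational(1, 2), Add(10, Add(q, Pow(q, 2))))) = Add(Rational(-5, 2), Mul(Rational(1, 2), Add(10, q, Pow(q, 2)))) = Add(Rational(-5, 2), Add(5, Mul(Rational(1, 2), q), Mul(Rational(1, 2), Pow(q, 2)))) = Add(Rational(5, 2), Mul(Rational(1, 2), q), Mul(Rational(1, 2), Pow(q, 2))))
C = -34 (C = Add(-24, -10) = -34)
Mul(Function('M')(2), Pow(Add(-30, C), Rational(1, 2))) = Mul(Add(Rational(5, 2), Mul(Rational(1, 2), 2, Add(1, 2))), Pow(Add(-30, -34), Rational(1, 2))) = Mul(Add(Rational(5, 2), Mul(Rational(1, 2), 2, 3)), Pow(-64, Rational(1, 2))) = Mul(Add(Rational(5, 2), 3), Mul(8, I)) = Mul(Rational(11, 2), Mul(8, I)) = Mul(44, I)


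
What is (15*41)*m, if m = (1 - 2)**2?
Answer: 615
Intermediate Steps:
m = 1 (m = (-1)**2 = 1)
(15*41)*m = (15*41)*1 = 615*1 = 615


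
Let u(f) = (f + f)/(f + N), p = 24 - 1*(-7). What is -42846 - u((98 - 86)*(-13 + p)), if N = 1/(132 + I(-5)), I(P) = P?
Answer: -1175449182/27433 ≈ -42848.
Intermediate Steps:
p = 31 (p = 24 + 7 = 31)
N = 1/127 (N = 1/(132 - 5) = 1/127 ≈ 0.0078740)
u(f) = 2*f/(1/127 + f) (u(f) = (f + f)/(f + 1/127) = (2*f)/(1/127 + f) = 2*f/(1/127 + f))
-42846 - u((98 - 86)*(-13 + p)) = -42846 - 254*(98 - 86)*(-13 + 31)/(1 + 127*((98 - 86)*(-13 + 31))) = -42846 - 254*12*18/(1 + 127*(12*18)) = -42846 - 254*216/(1 + 127*216) = -42846 - 254*216/(1 + 27432) = -42846 - 254*216/27433 = -42846 - 1*54864/27433 = -42846 - 54864/27433 = -1175449182/27433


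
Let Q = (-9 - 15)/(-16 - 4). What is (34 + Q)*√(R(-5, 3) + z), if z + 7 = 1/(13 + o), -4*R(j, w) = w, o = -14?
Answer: 88*I*√35/5 ≈ 104.12*I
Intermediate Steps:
R(j, w) = -w/4
Q = 6/5 (Q = -24/(-20) = -24*(-1/20) = 6/5 ≈ 1.2000)
z = -8 (z = -7 + 1/(13 - 14) = -7 + 1/(-1) = -7 - 1 = -8)
(34 + Q)*√(R(-5, 3) + z) = (34 + 6/5)*√(-¼*3 - 8) = 176*√(-¾ - 8)/5 = 176*√(-35/4)/5 = 176*(I*√35/2)/5 = 88*I*√35/5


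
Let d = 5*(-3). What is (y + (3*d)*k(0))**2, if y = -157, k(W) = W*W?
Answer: 24649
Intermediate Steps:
k(W) = W**2
d = -15
(y + (3*d)*k(0))**2 = (-157 + (3*(-15))*0**2)**2 = (-157 - 45*0)**2 = (-157 + 0)**2 = (-157)**2 = 24649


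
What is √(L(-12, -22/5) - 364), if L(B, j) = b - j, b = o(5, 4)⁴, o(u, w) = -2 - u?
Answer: √51035/5 ≈ 45.182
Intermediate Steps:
b = 2401 (b = (-2 - 1*5)⁴ = (-2 - 5)⁴ = (-7)⁴ = 2401)
L(B, j) = 2401 - j
√(L(-12, -22/5) - 364) = √((2401 - (-22)/5) - 364) = √((2401 - 1*(-22/5)) - 364) = √((2401 + 22/5) - 364) = √(12027/5 - 364) = √(10207/5) = √51035/5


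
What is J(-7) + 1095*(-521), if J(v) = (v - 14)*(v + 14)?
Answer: -570642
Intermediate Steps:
J(v) = (-14 + v)*(14 + v)
J(-7) + 1095*(-521) = (-196 + (-7)²) + 1095*(-521) = (-196 + 49) - 570495 = -147 - 570495 = -570642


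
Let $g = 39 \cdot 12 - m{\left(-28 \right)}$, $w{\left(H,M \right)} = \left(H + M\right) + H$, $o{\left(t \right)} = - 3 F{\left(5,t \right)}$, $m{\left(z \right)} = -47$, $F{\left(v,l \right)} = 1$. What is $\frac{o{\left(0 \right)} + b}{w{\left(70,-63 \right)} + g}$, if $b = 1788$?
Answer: $\frac{1785}{592} \approx 3.0152$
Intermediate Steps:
$o{\left(t \right)} = -3$ ($o{\left(t \right)} = \left(-3\right) 1 = -3$)
$w{\left(H,M \right)} = M + 2 H$
$g = 515$ ($g = 39 \cdot 12 - -47 = 468 + 47 = 515$)
$\frac{o{\left(0 \right)} + b}{w{\left(70,-63 \right)} + g} = \frac{-3 + 1788}{\left(-63 + 2 \cdot 70\right) + 515} = \frac{1785}{\left(-63 + 140\right) + 515} = \frac{1785}{77 + 515} = \frac{1785}{592}$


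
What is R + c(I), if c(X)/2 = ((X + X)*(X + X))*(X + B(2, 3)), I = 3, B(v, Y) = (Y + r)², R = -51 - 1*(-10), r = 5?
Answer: 4783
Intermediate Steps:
R = -41 (R = -51 + 10 = -41)
B(v, Y) = (5 + Y)² (B(v, Y) = (Y + 5)² = (5 + Y)²)
c(X) = 8*X²*(64 + X) (c(X) = 2*(((X + X)*(X + X))*(X + (5 + 3)²)) = 2*(((2*X)*(2*X))*(X + 8²)) = 2*((4*X²)*(X + 64)) = 2*((4*X²)*(64 + X)) = 2*(4*X²*(64 + X)) = 8*X²*(64 + X))
R + c(I) = -41 + 8*3²*(64 + 3) = -41 + 8*9*67 = -41 + 4824 = 4783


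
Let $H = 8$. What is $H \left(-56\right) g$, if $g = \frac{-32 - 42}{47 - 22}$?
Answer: $\frac{33152}{25} \approx 1326.1$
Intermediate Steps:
$g = - \frac{74}{25} \approx -2.96$
$H \left(-56\right) g = 8 \left(-56\right) \left(- \frac{74}{25}\right) = \left(-448\right) \left(- \frac{74}{25}\right) = \frac{33152}{25}$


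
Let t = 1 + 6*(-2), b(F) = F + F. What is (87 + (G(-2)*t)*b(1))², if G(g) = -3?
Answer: 23409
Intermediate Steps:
b(F) = 2*F
t = -11 (t = 1 - 12 = -11)
(87 + (G(-2)*t)*b(1))² = (87 + (-3*(-11))*(2*1))² = (87 + 33*2)² = (87 + 66)² = 153² = 23409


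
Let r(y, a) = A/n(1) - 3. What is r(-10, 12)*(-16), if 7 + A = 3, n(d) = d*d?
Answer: 112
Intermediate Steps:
n(d) = d²
A = -4 (A = -7 + 3 = -4)
r(y, a) = -7 (r(y, a) = -4/(1²) - 3 = -4/1 - 3 = -4*1 - 3 = -4 - 3 = -7)
r(-10, 12)*(-16) = -7*(-16) = 112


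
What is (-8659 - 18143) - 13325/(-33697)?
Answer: -903133669/33697 ≈ -26802.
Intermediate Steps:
(-8659 - 18143) - 13325/(-33697) = -26802 - 13325*(-1/33697) = -26802 + 13325/33697 = -903133669/33697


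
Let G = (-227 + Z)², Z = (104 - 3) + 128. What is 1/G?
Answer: ¼ ≈ 0.25000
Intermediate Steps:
Z = 229 (Z = 101 + 128 = 229)
G = 4 (G = (-227 + 229)² = 2² = 4)
1/G = 1/4 = ¼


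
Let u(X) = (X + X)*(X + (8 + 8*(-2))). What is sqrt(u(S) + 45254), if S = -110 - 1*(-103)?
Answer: 2*sqrt(11366) ≈ 213.22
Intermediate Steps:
S = -7 (S = -110 + 103 = -7)
u(X) = 2*X*(-8 + X) (u(X) = (2*X)*(X + (8 - 16)) = (2*X)*(X - 8) = (2*X)*(-8 + X) = 2*X*(-8 + X))
sqrt(u(S) + 45254) = sqrt(2*(-7)*(-8 - 7) + 45254) = sqrt(2*(-7)*(-15) + 45254) = sqrt(210 + 45254) = sqrt(45464) = 2*sqrt(11366)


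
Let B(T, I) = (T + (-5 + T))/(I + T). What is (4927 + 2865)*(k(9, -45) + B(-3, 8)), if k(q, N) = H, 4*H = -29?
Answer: -368172/5 ≈ -73634.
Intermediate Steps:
H = -29/4 (H = (¼)*(-29) = -29/4 ≈ -7.2500)
B(T, I) = (-5 + 2*T)/(I + T)
k(q, N) = -29/4
(4927 + 2865)*(k(9, -45) + B(-3, 8)) = (4927 + 2865)*(-29/4 + (-5 + 2*(-3))/(8 - 3)) = 7792*(-29/4 + (-5 - 6)/5) = 7792*(-29/4 + (⅕)*(-11)) = 7792*(-29/4 - 11/5) = 7792*(-189/20) = -368172/5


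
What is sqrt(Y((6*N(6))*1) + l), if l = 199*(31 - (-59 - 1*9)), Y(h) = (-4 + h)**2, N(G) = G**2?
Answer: sqrt(64645) ≈ 254.25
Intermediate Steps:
l = 19701 (l = 199*(31 - (-59 - 9)) = 199*(31 - 1*(-68)) = 199*(31 + 68) = 199*99 = 19701)
sqrt(Y((6*N(6))*1) + l) = sqrt((-4 + (6*6**2)*1)**2 + 19701) = sqrt((-4 + (6*36)*1)**2 + 19701) = sqrt((-4 + 216*1)**2 + 19701) = sqrt((-4 + 216)**2 + 19701) = sqrt(212**2 + 19701) = sqrt(44944 + 19701) = sqrt(64645)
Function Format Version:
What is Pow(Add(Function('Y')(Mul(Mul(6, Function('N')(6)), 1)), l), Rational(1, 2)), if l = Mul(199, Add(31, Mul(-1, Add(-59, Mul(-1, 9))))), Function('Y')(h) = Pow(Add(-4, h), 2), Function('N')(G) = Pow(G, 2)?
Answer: Pow(64645, Rational(1, 2)) ≈ 254.25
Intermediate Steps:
l = 19701 (l = Mul(199, Add(31, Mul(-1, Add(-59, -9)))) = Mul(199, Add(31, Mul(-1, -68))) = Mul(199, Add(31, 68)) = Mul(199, 99) = 19701)
Pow(Add(Function('Y')(Mul(Mul(6, Function('N')(6)), 1)), l), Rational(1, 2)) = Pow(Add(Pow(Add(-4, Mul(Mul(6, Pow(6, 2)), 1)), 2), 19701), Rational(1, 2)) = Pow(Add(Pow(Add(-4, Mul(Mul(6, 36), 1)), 2), 19701), Rational(1, 2)) = Pow(Add(Pow(Add(-4, Mul(216, 1)), 2), 19701), Rational(1, 2)) = Pow(Add(Pow(Add(-4, 216), 2), 19701), Rational(1, 2)) = Pow(Add(Pow(212, 2), 19701), Rational(1, 2)) = Pow(Add(44944, 19701), Rational(1, 2)) = Pow(64645, Rational(1, 2))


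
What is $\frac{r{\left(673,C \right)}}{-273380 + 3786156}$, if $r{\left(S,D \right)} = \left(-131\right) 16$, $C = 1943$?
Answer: $- \frac{262}{439097} \approx -0.00059668$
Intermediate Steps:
$r{\left(S,D \right)} = -2096$
$\frac{r{\left(673,C \right)}}{-273380 + 3786156} = - \frac{2096}{-273380 + 3786156} = - \frac{2096}{3512776} = \left(-2096\right) \frac{1}{3512776} = - \frac{262}{439097}$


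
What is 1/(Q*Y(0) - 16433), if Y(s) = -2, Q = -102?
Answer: -1/16229 ≈ -6.1618e-5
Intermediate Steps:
1/(Q*Y(0) - 16433) = 1/(-102*(-2) - 16433) = 1/(204 - 16433) = 1/(-16229) = -1/16229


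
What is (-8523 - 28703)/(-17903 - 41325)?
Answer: 18613/29614 ≈ 0.62852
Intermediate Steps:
(-8523 - 28703)/(-17903 - 41325) = -37226/(-59228) = -37226*(-1/59228) = 18613/29614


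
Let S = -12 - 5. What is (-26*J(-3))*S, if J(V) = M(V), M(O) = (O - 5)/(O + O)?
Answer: 1768/3 ≈ 589.33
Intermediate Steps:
M(O) = (-5 + O)/(2*O) (M(O) = (-5 + O)/((2*O)) = (-5 + O)*(1/(2*O)) = (-5 + O)/(2*O))
S = -17
J(V) = (-5 + V)/(2*V)
(-26*J(-3))*S = -13*(-5 - 3)/(-3)*(-17) = -13*(-1)*(-8)/3*(-17) = -26*4/3*(-17) = -104/3*(-17) = 1768/3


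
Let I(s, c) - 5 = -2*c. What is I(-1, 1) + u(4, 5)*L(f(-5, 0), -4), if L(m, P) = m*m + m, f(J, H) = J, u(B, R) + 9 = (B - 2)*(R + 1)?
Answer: 63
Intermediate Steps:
u(B, R) = -9 + (1 + R)*(-2 + B) (u(B, R) = -9 + (B - 2)*(R + 1) = -9 + (-2 + B)*(1 + R) = -9 + (1 + R)*(-2 + B))
I(s, c) = 5 - 2*c
L(m, P) = m + m² (L(m, P) = m² + m = m + m²)
I(-1, 1) + u(4, 5)*L(f(-5, 0), -4) = (5 - 2*1) + (-11 + 4 - 2*5 + 4*5)*(-5*(1 - 5)) = (5 - 2) + (-11 + 4 - 10 + 20)*(-5*(-4)) = 3 + 3*20 = 3 + 60 = 63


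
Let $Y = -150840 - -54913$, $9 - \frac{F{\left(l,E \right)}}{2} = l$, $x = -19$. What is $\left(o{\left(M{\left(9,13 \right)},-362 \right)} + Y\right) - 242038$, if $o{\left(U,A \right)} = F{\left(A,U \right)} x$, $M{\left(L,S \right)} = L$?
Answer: $-352063$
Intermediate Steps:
$F{\left(l,E \right)} = 18 - 2 l$
$o{\left(U,A \right)} = -342 + 38 A$ ($o{\left(U,A \right)} = \left(18 - 2 A\right) \left(-19\right) = -342 + 38 A$)
$Y = -95927$ ($Y = -150840 + 54913 = -95927$)
$\left(o{\left(M{\left(9,13 \right)},-362 \right)} + Y\right) - 242038 = \left(\left(-342 + 38 \left(-362\right)\right) - 95927\right) - 242038 = \left(\left(-342 - 13756\right) - 95927\right) - 242038 = \left(-14098 - 95927\right) - 242038 = -110025 - 242038 = -352063$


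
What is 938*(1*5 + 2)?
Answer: 6566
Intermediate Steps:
938*(1*5 + 2) = 938*(5 + 2) = 938*7 = 6566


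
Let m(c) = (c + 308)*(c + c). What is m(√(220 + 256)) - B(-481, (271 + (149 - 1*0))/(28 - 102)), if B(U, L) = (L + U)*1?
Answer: 53231/37 + 1232*√119 ≈ 14878.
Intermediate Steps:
B(U, L) = L + U
m(c) = 2*c*(308 + c) (m(c) = (308 + c)*(2*c) = 2*c*(308 + c))
m(√(220 + 256)) - B(-481, (271 + (149 - 1*0))/(28 - 102)) = 2*√(220 + 256)*(308 + √(220 + 256)) - ((271 + (149 - 1*0))/(28 - 102) - 481) = 2*√476*(308 + √476) - ((271 + (149 + 0))/(-74) - 481) = 2*(2*√119)*(308 + 2*√119) - ((271 + 149)*(-1/74) - 481) = 4*√119*(308 + 2*√119) - (420*(-1/74) - 481) = 4*√119*(308 + 2*√119) - (-210/37 - 481) = 4*√119*(308 + 2*√119) - 1*(-18007/37) = 4*√119*(308 + 2*√119) + 18007/37 = 18007/37 + 4*√119*(308 + 2*√119)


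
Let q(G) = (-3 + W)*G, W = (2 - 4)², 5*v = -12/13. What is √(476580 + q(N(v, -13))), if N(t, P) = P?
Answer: √476567 ≈ 690.34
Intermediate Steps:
v = -12/65 (v = (-12/13)/5 = (-12*1/13)/5 = (⅕)*(-12/13) = -12/65 ≈ -0.18462)
W = 4 (W = (-2)² = 4)
q(G) = G (q(G) = (-3 + 4)*G = 1*G = G)
√(476580 + q(N(v, -13))) = √(476580 - 13) = √476567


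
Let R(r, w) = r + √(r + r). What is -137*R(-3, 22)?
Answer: 411 - 137*I*√6 ≈ 411.0 - 335.58*I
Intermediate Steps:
R(r, w) = r + √2*√r (R(r, w) = r + √(2*r) = r + √2*√r)
-137*R(-3, 22) = -137*(-3 + √2*√(-3)) = -137*(-3 + √2*(I*√3)) = -137*(-3 + I*√6) = 411 - 137*I*√6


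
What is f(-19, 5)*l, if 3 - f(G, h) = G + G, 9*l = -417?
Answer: -5699/3 ≈ -1899.7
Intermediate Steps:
l = -139/3 (l = (⅑)*(-417) = -139/3 ≈ -46.333)
f(G, h) = 3 - 2*G (f(G, h) = 3 - (G + G) = 3 - 2*G)
f(-19, 5)*l = (3 - 2*(-19))*(-139/3) = (3 + 38)*(-139/3) = 41*(-139/3) = -5699/3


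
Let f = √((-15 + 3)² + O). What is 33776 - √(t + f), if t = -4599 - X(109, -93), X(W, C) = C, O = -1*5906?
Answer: 33776 - √(-4506 + I*√5762) ≈ 33775.0 - 67.129*I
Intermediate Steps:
O = -5906
f = I*√5762 (f = √((-15 + 3)² - 5906) = √((-12)² - 5906) = √(144 - 5906) = √(-5762) = I*√5762 ≈ 75.908*I)
t = -4506 (t = -4599 - 1*(-93) = -4599 + 93 = -4506)
33776 - √(t + f) = 33776 - √(-4506 + I*√5762)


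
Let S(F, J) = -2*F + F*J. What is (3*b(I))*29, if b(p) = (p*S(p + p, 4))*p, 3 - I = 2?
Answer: 348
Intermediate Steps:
I = 1 (I = 3 - 1*2 = 3 - 2 = 1)
b(p) = 4*p³ (b(p) = (p*((p + p)*(-2 + 4)))*p = (p*((2*p)*2))*p = (p*(4*p))*p = (4*p²)*p = 4*p³)
(3*b(I))*29 = (3*(4*1³))*29 = (3*(4*1))*29 = (3*4)*29 = 12*29 = 348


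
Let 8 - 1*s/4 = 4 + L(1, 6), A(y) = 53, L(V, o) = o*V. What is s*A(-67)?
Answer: -424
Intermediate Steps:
L(V, o) = V*o
s = -8 (s = 32 - 4*(4 + 1*6) = 32 - 4*(4 + 6) = 32 - 4*10 = 32 - 40 = -8)
s*A(-67) = -8*53 = -424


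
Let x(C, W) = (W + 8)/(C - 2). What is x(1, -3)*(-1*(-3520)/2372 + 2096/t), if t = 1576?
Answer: -1643630/116821 ≈ -14.070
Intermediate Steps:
x(C, W) = (8 + W)/(-2 + C)
x(1, -3)*(-1*(-3520)/2372 + 2096/t) = ((8 - 3)/(-2 + 1))*(-1*(-3520)/2372 + 2096/1576) = (5/(-1))*(3520*(1/2372) + 2096*(1/1576)) = (-1*5)*(880/593 + 262/197) = -5*328726/116821 = -1643630/116821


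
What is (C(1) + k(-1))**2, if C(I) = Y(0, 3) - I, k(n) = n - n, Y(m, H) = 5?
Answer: 16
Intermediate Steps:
k(n) = 0
C(I) = 5 - I
(C(1) + k(-1))**2 = ((5 - 1*1) + 0)**2 = ((5 - 1) + 0)**2 = (4 + 0)**2 = 4**2 = 16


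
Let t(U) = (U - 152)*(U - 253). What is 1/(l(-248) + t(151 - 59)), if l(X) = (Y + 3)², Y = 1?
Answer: 1/9676 ≈ 0.00010335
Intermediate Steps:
t(U) = (-253 + U)*(-152 + U) (t(U) = (-152 + U)*(-253 + U) = (-253 + U)*(-152 + U))
l(X) = 16 (l(X) = (1 + 3)² = 4² = 16)
1/(l(-248) + t(151 - 59)) = 1/(16 + (38456 + (151 - 59)² - 405*(151 - 59))) = 1/(16 + (38456 + 92² - 405*92)) = 1/(16 + (38456 + 8464 - 37260)) = 1/(16 + 9660) = 1/9676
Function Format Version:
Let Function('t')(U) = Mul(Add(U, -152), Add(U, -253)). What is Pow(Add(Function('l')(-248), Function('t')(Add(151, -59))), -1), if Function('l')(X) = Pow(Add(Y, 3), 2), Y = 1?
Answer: Rational(1, 9676) ≈ 0.00010335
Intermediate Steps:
Function('t')(U) = Mul(Add(-253, U), Add(-152, U)) (Function('t')(U) = Mul(Add(-152, U), Add(-253, U)) = Mul(Add(-253, U), Add(-152, U)))
Function('l')(X) = 16 (Function('l')(X) = Pow(Add(1, 3), 2) = Pow(4, 2) = 16)
Pow(Add(Function('l')(-248), Function('t')(Add(151, -59))), -1) = Pow(Add(16, Add(38456, Pow(Add(151, -59), 2), Mul(-405, Add(151, -59)))), -1) = Pow(Add(16, Add(38456, Pow(92, 2), Mul(-405, 92))), -1) = Pow(Add(16, Add(38456, 8464, -37260)), -1) = Pow(Add(16, 9660), -1) = Pow(9676, -1) = Rational(1, 9676)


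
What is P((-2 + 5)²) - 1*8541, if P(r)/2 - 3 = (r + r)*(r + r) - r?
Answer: -7905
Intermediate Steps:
P(r) = 6 - 2*r + 8*r² (P(r) = 6 + 2*((r + r)*(r + r) - r) = 6 + 2*((2*r)*(2*r) - r) = 6 + 2*(4*r² - r) = 6 + 2*(-r + 4*r²) = 6 + (-2*r + 8*r²) = 6 - 2*r + 8*r²)
P((-2 + 5)²) - 1*8541 = (6 - 2*(-2 + 5)² + 8*((-2 + 5)²)²) - 1*8541 = (6 - 2*3² + 8*(3²)²) - 8541 = (6 - 2*9 + 8*9²) - 8541 = (6 - 18 + 8*81) - 8541 = (6 - 18 + 648) - 8541 = 636 - 8541 = -7905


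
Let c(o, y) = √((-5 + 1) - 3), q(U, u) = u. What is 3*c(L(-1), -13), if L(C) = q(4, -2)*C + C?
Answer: 3*I*√7 ≈ 7.9373*I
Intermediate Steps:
L(C) = -C (L(C) = -2*C + C = -C)
c(o, y) = I*√7 (c(o, y) = √(-4 - 3) = √(-7) = I*√7)
3*c(L(-1), -13) = 3*(I*√7) = 3*I*√7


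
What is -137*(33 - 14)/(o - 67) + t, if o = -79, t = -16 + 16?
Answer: 2603/146 ≈ 17.829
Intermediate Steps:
t = 0
-137*(33 - 14)/(o - 67) + t = -137*(33 - 14)/(-79 - 67) + 0 = -2603/(-146) + 0 = -2603*(-1)/146 + 0 = -137*(-19/146) + 0 = 2603/146 + 0 = 2603/146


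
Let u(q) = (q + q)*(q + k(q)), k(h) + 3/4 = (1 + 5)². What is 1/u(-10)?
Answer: -1/505 ≈ -0.0019802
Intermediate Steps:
k(h) = 141/4 (k(h) = -¾ + (1 + 5)² = -¾ + 6² = -¾ + 36 = 141/4)
u(q) = 2*q*(141/4 + q) (u(q) = (q + q)*(q + 141/4) = (2*q)*(141/4 + q) = 2*q*(141/4 + q))
1/u(-10) = 1/((½)*(-10)*(141 + 4*(-10))) = 1/((½)*(-10)*(141 - 40)) = 1/((½)*(-10)*101) = 1/(-505) = -1/505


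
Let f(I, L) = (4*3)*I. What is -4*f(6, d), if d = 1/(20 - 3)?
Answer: -288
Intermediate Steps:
d = 1/17 ≈ 0.058824
f(I, L) = 12*I
-4*f(6, d) = -48*6 = -4*72 = -288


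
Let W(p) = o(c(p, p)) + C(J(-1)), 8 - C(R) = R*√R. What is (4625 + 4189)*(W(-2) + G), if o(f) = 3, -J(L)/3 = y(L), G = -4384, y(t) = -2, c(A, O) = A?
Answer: -38543622 - 52884*√6 ≈ -3.8673e+7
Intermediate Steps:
J(L) = 6 (J(L) = -3*(-2) = 6)
C(R) = 8 - R^(3/2) (C(R) = 8 - R*√R = 8 - R^(3/2))
W(p) = 11 - 6*√6 (W(p) = 3 + (8 - 6^(3/2)) = 3 + (8 - 6*√6) = 11 - 6*√6)
(4625 + 4189)*(W(-2) + G) = (4625 + 4189)*((11 - 6*√6) - 4384) = 8814*(-4373 - 6*√6) = -38543622 - 52884*√6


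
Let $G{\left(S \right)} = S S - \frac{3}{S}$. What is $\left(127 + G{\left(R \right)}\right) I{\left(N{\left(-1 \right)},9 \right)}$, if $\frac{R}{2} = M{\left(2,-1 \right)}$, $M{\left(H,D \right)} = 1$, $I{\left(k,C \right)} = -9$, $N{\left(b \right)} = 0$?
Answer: $- \frac{2331}{2} \approx -1165.5$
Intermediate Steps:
$R = 2$ ($R = 2 \cdot 1 = 2$)
$G{\left(S \right)} = S^{2} - \frac{3}{S}$
$\left(127 + G{\left(R \right)}\right) I{\left(N{\left(-1 \right)},9 \right)} = \left(127 + \frac{-3 + 2^{3}}{2}\right) \left(-9\right) = \left(127 + \frac{-3 + 8}{2}\right) \left(-9\right) = \left(127 + \frac{1}{2} \cdot 5\right) \left(-9\right) = \left(127 + \frac{5}{2}\right) \left(-9\right) = \frac{259}{2} \left(-9\right) = - \frac{2331}{2}$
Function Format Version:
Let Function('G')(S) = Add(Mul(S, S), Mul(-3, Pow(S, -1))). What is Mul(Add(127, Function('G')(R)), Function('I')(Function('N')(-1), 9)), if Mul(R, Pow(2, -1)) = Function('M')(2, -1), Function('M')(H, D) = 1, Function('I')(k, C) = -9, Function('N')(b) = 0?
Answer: Rational(-2331, 2) ≈ -1165.5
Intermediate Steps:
R = 2 (R = Mul(2, 1) = 2)
Function('G')(S) = Add(Pow(S, 2), Mul(-3, Pow(S, -1)))
Mul(Add(127, Function('G')(R)), Function('I')(Function('N')(-1), 9)) = Mul(Add(127, Mul(Pow(2, -1), Add(-3, Pow(2, 3)))), -9) = Mul(Add(127, Mul(Rational(1, 2), Add(-3, 8))), -9) = Mul(Add(127, Mul(Rational(1, 2), 5)), -9) = Mul(Add(127, Rational(5, 2)), -9) = Mul(Rational(259, 2), -9) = Rational(-2331, 2)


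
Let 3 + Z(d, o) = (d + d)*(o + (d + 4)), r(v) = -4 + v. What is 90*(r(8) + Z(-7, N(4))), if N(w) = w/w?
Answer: 2610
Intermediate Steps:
N(w) = 1
Z(d, o) = -3 + 2*d*(4 + d + o) (Z(d, o) = -3 + (d + d)*(o + (d + 4)) = -3 + (2*d)*(o + (4 + d)) = -3 + (2*d)*(4 + d + o) = -3 + 2*d*(4 + d + o))
90*(r(8) + Z(-7, N(4))) = 90*((-4 + 8) + (-3 + 2*(-7)² + 8*(-7) + 2*(-7)*1)) = 90*(4 + (-3 + 2*49 - 56 - 14)) = 90*(4 + (-3 + 98 - 56 - 14)) = 90*(4 + 25) = 90*29 = 2610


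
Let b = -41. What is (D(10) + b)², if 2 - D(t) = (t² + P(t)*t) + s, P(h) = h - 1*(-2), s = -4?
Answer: 65025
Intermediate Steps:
P(h) = 2 + h (P(h) = h + 2 = 2 + h)
D(t) = 6 - t² - t*(2 + t) (D(t) = 2 - ((t² + (2 + t)*t) - 4) = 2 - ((t² + t*(2 + t)) - 4) = 2 - (-4 + t² + t*(2 + t)) = 2 + (4 - t² - t*(2 + t)) = 6 - t² - t*(2 + t))
(D(10) + b)² = ((6 - 2*10 - 2*10²) - 41)² = ((6 - 20 - 2*100) - 41)² = ((6 - 20 - 200) - 41)² = (-214 - 41)² = (-255)² = 65025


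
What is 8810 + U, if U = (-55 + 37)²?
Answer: 9134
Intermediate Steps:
U = 324 (U = (-18)² = 324)
8810 + U = 8810 + 324 = 9134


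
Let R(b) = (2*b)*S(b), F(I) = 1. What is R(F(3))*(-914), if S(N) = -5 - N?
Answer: 10968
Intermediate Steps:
R(b) = 2*b*(-5 - b) (R(b) = (2*b)*(-5 - b) = 2*b*(-5 - b))
R(F(3))*(-914) = -2*1*(5 + 1)*(-914) = -2*1*6*(-914) = -12*(-914) = 10968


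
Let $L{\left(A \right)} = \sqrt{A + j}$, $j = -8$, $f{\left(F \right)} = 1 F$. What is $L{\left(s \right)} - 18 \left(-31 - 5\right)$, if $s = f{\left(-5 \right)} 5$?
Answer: $648 + i \sqrt{33} \approx 648.0 + 5.7446 i$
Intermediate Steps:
$f{\left(F \right)} = F$
$s = -25$ ($s = \left(-5\right) 5 = -25$)
$L{\left(A \right)} = \sqrt{-8 + A}$ ($L{\left(A \right)} = \sqrt{A - 8} = \sqrt{-8 + A}$)
$L{\left(s \right)} - 18 \left(-31 - 5\right) = \sqrt{-8 - 25} - 18 \left(-31 - 5\right) = \sqrt{-33} - 18 \left(-36\right) = i \sqrt{33} - -648 = i \sqrt{33} + 648 = 648 + i \sqrt{33}$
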